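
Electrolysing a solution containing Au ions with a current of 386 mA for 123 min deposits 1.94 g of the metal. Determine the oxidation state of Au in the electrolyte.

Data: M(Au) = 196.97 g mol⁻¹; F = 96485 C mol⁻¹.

+3

Q = I·t = 0.3860 A × 7380.0 s = 2849 C, so n(e⁻) = 2849/96485 = 0.02952 mol.
n(Au) deposited = 1.94 / 196.97 = 0.009849 mol.
Electrons per atom = n(e⁻)/n(Au) = 0.02952 / 0.009849 = 3.00 ≈ 3, so the ion is Au³⁺.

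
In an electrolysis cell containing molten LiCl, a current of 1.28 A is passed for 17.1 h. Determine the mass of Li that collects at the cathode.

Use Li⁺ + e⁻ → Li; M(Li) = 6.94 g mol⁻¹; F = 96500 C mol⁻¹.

5.67 g

Q = I·t = 1.280 A × 61560 s = 78800 C.
n(e⁻) = Q/F = 78800 / 96500 = 0.8165 mol.
Li⁺ + e⁻ → Li, so n(Li) = n(e⁻)/1 = 0.8165 mol.
m = n·M = 0.8165 × 6.94 = 5.67 g.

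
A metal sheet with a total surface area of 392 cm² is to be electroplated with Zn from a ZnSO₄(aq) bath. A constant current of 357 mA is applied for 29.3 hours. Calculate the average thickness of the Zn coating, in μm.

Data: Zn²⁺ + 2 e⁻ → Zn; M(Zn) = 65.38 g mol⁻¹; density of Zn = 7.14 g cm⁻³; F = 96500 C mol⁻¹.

Q = I·t = 0.3570 × 105480 = 37660 C; n(e⁻) = 0.3902 mol.
n(Zn) = n(e⁻)/2 = 0.1951 mol, so m = 0.1951 × 65.38 = 12.76 g.
Volume = m/ρ = 12.76 / 7.14 = 1.787 cm³.
Thickness = V/A = 1.787 / 392 = 0.00456 cm = 45.6 μm.

45.6 μm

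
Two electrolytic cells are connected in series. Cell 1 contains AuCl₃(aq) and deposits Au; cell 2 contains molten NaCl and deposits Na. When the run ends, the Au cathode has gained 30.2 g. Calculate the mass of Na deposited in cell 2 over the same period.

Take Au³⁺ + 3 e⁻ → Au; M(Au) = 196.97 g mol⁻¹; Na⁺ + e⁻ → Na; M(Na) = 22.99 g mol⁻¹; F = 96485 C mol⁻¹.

n(Au) = 30.2 / 196.97 = 0.1533 mol.
Since Au³⁺ + 3 e⁻ → Au, n(e⁻) passed = 3 × 0.1533 = 0.4600 mol.
Cells in series carry the same charge, so the same 0.4600 mol of electrons passes through cell 2.
Na⁺ + e⁻ → Na, so n(Na) = 0.4600 / 1 = 0.4600 mol.
m(Na) = 0.4600 × 22.99 = 10.6 g.

10.6 g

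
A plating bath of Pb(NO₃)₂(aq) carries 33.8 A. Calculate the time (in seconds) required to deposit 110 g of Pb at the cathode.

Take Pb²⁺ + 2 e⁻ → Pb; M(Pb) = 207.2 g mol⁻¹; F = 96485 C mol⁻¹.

3030 s

n(Pb) = m/M = 110 / 207.2 = 0.5309 mol.
Each Pb atom requires 2 electrons, so n(e⁻) = 2 × 0.5309 = 1.062 mol.
Q = n(e⁻)·F = 1.062 × 96485 = 102400 C.
t = Q/I = 102400 / 33.80 A = 3031 s.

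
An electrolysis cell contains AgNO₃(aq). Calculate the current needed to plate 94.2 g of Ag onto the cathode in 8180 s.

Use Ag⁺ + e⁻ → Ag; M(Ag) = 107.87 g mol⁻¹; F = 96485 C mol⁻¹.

n(Ag) = 94.2 / 107.87 = 0.8733 mol.
n(e⁻) = 1 × 0.8733 = 0.8733 mol.
Q = n(e⁻)·F = 0.8733 × 96485 = 84260 C.
I = Q/t = 84260 / 8180.0 s = 10.3 A.

10.3 A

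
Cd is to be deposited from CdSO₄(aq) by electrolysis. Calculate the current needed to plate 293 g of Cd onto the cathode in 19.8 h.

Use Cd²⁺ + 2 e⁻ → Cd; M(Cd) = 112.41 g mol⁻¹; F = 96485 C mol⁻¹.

7.06 A

n(Cd) = 293 / 112.41 = 2.607 mol.
n(e⁻) = 2 × 2.607 = 5.213 mol.
Q = n(e⁻)·F = 5.213 × 96485 = 503000 C.
I = Q/t = 503000 / 71280 s = 7.06 A.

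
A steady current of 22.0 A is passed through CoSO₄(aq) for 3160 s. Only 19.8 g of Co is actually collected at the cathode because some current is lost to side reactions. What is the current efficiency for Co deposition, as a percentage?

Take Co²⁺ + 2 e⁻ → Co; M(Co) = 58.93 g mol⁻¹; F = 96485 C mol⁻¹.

93.3 %

Q = I·t = 22.00 × 3160.0 = 69520 C; n(e⁻) = 69520/96485 = 0.7205 mol.
Theoretical n(Co) = n(e⁻)/2 = 0.3603 mol, i.e. m_theo = 0.3603 × 58.93 = 21.23 g.
Efficiency = m_actual / m_theo = 19.8 / 21.23 = 93.3 %.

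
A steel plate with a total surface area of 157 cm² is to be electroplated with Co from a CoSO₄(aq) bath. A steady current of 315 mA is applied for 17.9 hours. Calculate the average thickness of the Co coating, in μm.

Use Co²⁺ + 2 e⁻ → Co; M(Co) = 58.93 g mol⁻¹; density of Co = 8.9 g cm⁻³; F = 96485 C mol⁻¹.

44.4 μm

Q = I·t = 0.3150 × 64440 = 20300 C; n(e⁻) = 0.2104 mol.
n(Co) = n(e⁻)/2 = 0.1052 mol, so m = 0.1052 × 58.93 = 6.199 g.
Volume = m/ρ = 6.199 / 8.9 = 0.6965 cm³.
Thickness = V/A = 0.6965 / 157 = 0.00444 cm = 44.4 μm.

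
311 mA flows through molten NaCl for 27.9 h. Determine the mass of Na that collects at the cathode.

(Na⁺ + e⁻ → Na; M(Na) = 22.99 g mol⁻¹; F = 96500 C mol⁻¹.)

Q = I·t = 0.3110 A × 100440 s = 31240 C.
n(e⁻) = Q/F = 31240 / 96500 = 0.3237 mol.
Na⁺ + e⁻ → Na, so n(Na) = n(e⁻)/1 = 0.3237 mol.
m = n·M = 0.3237 × 22.99 = 7.44 g.

7.44 g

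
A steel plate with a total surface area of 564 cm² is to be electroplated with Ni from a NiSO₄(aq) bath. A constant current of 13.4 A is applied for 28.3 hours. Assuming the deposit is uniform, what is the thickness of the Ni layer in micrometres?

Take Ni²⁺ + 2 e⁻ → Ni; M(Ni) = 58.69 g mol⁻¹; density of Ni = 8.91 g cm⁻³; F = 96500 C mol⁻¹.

826 μm

Q = I·t = 13.40 × 101880 = 1365000 C; n(e⁻) = 14.15 mol.
n(Ni) = n(e⁻)/2 = 7.074 mol, so m = 7.074 × 58.69 = 415.1 g.
Volume = m/ρ = 415.1 / 8.91 = 46.59 cm³.
Thickness = V/A = 46.59 / 564 = 0.0826 cm = 826 μm.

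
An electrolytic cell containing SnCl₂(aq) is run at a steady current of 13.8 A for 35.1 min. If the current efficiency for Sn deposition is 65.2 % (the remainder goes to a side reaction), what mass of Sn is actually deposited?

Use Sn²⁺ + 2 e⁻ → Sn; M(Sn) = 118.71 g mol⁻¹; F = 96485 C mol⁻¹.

Q = I·t = 13.80 × 2106.0 = 29060 C.
n(e⁻) = 29060/96485 = 0.3012 mol; theoretically n(Sn) = 0.3012/2 = 0.1506 mol, m_theo = 17.88 g.
At 65.2 % efficiency, m_actual = 0.652 × 17.88 = 11.7 g.

11.7 g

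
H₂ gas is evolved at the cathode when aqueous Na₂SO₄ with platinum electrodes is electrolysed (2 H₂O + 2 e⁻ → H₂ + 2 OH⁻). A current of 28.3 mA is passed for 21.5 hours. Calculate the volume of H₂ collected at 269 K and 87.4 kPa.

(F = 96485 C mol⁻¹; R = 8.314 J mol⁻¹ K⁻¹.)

0.290 L

Q = I·t = 0.02830 A × 77400 s = 2190 C.
n(e⁻) = Q/F = 2190 / 96485 = 0.02270 mol.
2 electrons are transferred per H₂ molecule, so n(H₂) = 0.02270 / 2 = 0.01135 mol.
V = nRT/P = (0.01135 × 8.314 × 269) / (87.4 × 10³ Pa) = 2.90 × 10⁻⁴ m³ = 0.290 L.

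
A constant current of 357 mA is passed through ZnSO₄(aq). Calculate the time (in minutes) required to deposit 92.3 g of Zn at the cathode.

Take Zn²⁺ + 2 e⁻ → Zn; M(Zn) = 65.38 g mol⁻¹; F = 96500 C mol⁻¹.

n(Zn) = m/M = 92.3 / 65.38 = 1.412 mol.
Each Zn atom requires 2 electrons, so n(e⁻) = 2 × 1.412 = 2.823 mol.
Q = n(e⁻)·F = 2.823 × 96500 = 272500 C.
t = Q/I = 272500 / 0.3570 A = 763200 s = 12700 min.

12700 min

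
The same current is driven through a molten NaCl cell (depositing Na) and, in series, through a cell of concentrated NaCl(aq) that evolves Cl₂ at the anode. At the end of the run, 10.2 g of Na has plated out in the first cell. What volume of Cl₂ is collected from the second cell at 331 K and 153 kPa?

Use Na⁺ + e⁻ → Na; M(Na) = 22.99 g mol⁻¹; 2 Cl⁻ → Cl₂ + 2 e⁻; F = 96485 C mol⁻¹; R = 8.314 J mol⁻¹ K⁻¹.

n(Na) = 10.2 / 22.99 = 0.4437 mol, so n(e⁻) = 1 × 0.4437 = 0.4437 mol.
The cells are in series, so the same 0.4437 mol of electrons passes through the second cell.
2 Cl⁻ → Cl₂ + 2 e⁻ — 2 mol e⁻ per mol Cl₂, so n(Cl₂) = 0.4437/2 = 0.2218 mol.
V = nRT/P = (0.2218 × 8.314 × 331) / (153 × 10³) = 0.00399 m³ = 3.99 L.

3.99 L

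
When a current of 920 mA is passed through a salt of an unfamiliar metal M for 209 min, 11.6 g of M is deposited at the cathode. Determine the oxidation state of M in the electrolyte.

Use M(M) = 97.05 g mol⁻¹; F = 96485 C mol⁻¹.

+1

Q = I·t = 0.9200 A × 12540 s = 11540 C, so n(e⁻) = 11540/96485 = 0.1196 mol.
n(M) deposited = 11.6 / 97.05 = 0.1195 mol.
Electrons per atom = n(e⁻)/n(M) = 0.1196 / 0.1195 = 1.00 ≈ 1, so the ion is M⁺.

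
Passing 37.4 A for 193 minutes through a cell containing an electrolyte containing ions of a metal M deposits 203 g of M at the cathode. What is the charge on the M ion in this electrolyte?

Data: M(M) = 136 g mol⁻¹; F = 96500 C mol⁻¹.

Q = I·t = 37.40 A × 11580 s = 433100 C, so n(e⁻) = 433100/96500 = 4.488 mol.
n(M) deposited = 203 / 136 = 1.493 mol.
Electrons per atom = n(e⁻)/n(M) = 4.488 / 1.493 = 3.01 ≈ 3, so the ion is M³⁺.

+3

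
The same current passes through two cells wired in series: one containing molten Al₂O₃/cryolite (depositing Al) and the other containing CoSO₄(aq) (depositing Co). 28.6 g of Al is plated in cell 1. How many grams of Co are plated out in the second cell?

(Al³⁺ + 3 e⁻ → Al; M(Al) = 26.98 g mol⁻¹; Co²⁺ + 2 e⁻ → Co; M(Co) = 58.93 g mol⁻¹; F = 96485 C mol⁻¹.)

n(Al) = 28.6 / 26.98 = 1.060 mol.
Since Al³⁺ + 3 e⁻ → Al, n(e⁻) passed = 3 × 1.060 = 3.180 mol.
Cells in series carry the same charge, so the same 3.180 mol of electrons passes through cell 2.
Co²⁺ + 2 e⁻ → Co, so n(Co) = 3.180 / 2 = 1.590 mol.
m(Co) = 1.590 × 58.93 = 93.7 g.

93.7 g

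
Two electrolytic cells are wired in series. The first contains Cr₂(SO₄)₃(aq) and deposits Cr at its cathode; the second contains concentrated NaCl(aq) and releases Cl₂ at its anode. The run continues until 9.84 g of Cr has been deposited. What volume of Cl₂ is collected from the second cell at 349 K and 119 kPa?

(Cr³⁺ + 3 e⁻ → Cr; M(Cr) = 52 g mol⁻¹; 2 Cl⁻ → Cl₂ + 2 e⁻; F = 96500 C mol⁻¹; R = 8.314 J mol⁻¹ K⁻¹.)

6.92 L

n(Cr) = 9.84 / 52 = 0.1892 mol, so n(e⁻) = 3 × 0.1892 = 0.5677 mol.
The cells are in series, so the same 0.5677 mol of electrons passes through the second cell.
2 Cl⁻ → Cl₂ + 2 e⁻ — 2 mol e⁻ per mol Cl₂, so n(Cl₂) = 0.5677/2 = 0.2838 mol.
V = nRT/P = (0.2838 × 8.314 × 349) / (119 × 10³) = 0.00692 m³ = 6.92 L.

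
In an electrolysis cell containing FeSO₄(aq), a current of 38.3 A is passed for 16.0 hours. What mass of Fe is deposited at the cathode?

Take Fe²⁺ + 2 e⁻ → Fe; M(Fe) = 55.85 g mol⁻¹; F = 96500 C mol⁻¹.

638 g

Q = I·t = 38.30 A × 57600 s = 2206000 C.
n(e⁻) = Q/F = 2206000 / 96500 = 22.86 mol.
Fe²⁺ + 2 e⁻ → Fe, so n(Fe) = n(e⁻)/2 = 11.43 mol.
m = n·M = 11.43 × 55.85 = 638 g.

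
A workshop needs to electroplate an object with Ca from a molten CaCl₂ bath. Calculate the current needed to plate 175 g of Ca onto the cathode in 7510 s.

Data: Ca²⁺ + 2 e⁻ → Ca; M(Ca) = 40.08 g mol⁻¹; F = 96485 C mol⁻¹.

n(Ca) = 175 / 40.08 = 4.366 mol.
n(e⁻) = 2 × 4.366 = 8.733 mol.
Q = n(e⁻)·F = 8.733 × 96485 = 842600 C.
I = Q/t = 842600 / 7510.0 s = 112 A.

112 A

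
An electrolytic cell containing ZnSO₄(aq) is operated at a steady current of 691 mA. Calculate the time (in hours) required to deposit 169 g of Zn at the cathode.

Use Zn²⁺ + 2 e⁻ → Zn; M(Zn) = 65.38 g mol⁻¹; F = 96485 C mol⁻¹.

n(Zn) = m/M = 169 / 65.38 = 2.585 mol.
Each Zn atom requires 2 electrons, so n(e⁻) = 2 × 2.585 = 5.170 mol.
Q = n(e⁻)·F = 5.170 × 96485 = 498800 C.
t = Q/I = 498800 / 0.6910 A = 721900 s = 201 h.

201 h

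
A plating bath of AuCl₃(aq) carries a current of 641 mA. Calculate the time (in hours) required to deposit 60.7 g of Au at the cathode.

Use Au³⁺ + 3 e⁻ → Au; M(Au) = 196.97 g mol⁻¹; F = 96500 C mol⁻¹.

38.7 h

n(Au) = m/M = 60.7 / 196.97 = 0.3082 mol.
Each Au atom requires 3 electrons, so n(e⁻) = 3 × 0.3082 = 0.9245 mol.
Q = n(e⁻)·F = 0.9245 × 96500 = 89210 C.
t = Q/I = 89210 / 0.6410 A = 139200 s = 38.7 h.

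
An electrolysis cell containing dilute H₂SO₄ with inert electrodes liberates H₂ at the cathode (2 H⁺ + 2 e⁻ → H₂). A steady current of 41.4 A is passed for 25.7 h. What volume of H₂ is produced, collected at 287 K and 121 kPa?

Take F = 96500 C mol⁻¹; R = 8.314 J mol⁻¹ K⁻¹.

Q = I·t = 41.40 A × 92520 s = 3830000 C.
n(e⁻) = Q/F = 3830000 / 96500 = 39.69 mol.
2 electrons are transferred per H₂ molecule, so n(H₂) = 39.69 / 2 = 19.85 mol.
V = nRT/P = (19.85 × 8.314 × 287) / (121 × 10³ Pa) = 0.391 m³ = 391 L.

391 L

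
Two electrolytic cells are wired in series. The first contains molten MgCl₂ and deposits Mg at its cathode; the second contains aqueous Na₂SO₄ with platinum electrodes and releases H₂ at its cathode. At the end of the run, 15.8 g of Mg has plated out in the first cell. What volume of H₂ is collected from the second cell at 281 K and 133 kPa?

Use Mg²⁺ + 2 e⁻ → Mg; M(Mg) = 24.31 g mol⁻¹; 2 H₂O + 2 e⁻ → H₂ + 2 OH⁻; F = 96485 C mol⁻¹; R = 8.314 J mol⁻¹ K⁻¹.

11.4 L

n(Mg) = 15.8 / 24.31 = 0.6499 mol, so n(e⁻) = 2 × 0.6499 = 1.300 mol.
The cells are in series, so the same 1.300 mol of electrons passes through the second cell.
2 H₂O + 2 e⁻ → H₂ + 2 OH⁻ — 2 mol e⁻ per mol H₂, so n(H₂) = 1.300/2 = 0.6499 mol.
V = nRT/P = (0.6499 × 8.314 × 281) / (133 × 10³) = 0.0114 m³ = 11.4 L.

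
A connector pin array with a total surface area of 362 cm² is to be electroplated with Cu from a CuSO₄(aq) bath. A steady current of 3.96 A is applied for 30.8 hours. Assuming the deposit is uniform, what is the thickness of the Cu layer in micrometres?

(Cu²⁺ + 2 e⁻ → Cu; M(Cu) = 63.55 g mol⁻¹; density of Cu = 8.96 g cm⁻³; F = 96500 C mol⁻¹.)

446 μm

Q = I·t = 3.960 × 110880 = 439100 C; n(e⁻) = 4.550 mol.
n(Cu) = n(e⁻)/2 = 2.275 mol, so m = 2.275 × 63.55 = 144.6 g.
Volume = m/ρ = 144.6 / 8.96 = 16.14 cm³.
Thickness = V/A = 16.14 / 362 = 0.0446 cm = 446 μm.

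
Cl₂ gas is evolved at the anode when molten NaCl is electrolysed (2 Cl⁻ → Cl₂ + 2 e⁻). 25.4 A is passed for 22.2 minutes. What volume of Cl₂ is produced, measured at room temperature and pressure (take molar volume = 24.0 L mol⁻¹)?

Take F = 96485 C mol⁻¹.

Q = I·t = 25.40 A × 1332.0 s = 33830 C.
n(e⁻) = Q/F = 33830 / 96485 = 0.3507 mol.
2 electrons are transferred per Cl₂ molecule, so n(Cl₂) = 0.3507 / 2 = 0.1753 mol.
V = n × V_m = 0.1753 × 24.0 = 4.21 L.

4.21 L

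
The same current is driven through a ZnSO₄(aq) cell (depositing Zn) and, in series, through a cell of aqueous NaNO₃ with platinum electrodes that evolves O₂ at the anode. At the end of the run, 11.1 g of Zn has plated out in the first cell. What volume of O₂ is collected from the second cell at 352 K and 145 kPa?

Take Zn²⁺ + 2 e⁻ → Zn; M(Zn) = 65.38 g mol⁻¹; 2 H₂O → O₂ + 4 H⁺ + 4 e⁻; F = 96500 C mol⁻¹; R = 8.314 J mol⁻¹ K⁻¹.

n(Zn) = 11.1 / 65.38 = 0.1698 mol, so n(e⁻) = 2 × 0.1698 = 0.3396 mol.
The cells are in series, so the same 0.3396 mol of electrons passes through the second cell.
2 H₂O → O₂ + 4 H⁺ + 4 e⁻ — 4 mol e⁻ per mol O₂, so n(O₂) = 0.3396/4 = 0.08489 mol.
V = nRT/P = (0.08489 × 8.314 × 352) / (145 × 10³) = 0.00171 m³ = 1.71 L.

1.71 L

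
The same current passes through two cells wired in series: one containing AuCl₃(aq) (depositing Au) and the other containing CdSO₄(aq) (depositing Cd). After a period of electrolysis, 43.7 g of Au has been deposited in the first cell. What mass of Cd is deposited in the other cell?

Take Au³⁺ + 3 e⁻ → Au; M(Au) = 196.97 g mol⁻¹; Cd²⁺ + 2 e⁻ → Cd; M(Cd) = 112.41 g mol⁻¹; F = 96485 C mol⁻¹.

n(Au) = 43.7 / 196.97 = 0.2219 mol.
Since Au³⁺ + 3 e⁻ → Au, n(e⁻) passed = 3 × 0.2219 = 0.6656 mol.
Cells in series carry the same charge, so the same 0.6656 mol of electrons passes through cell 2.
Cd²⁺ + 2 e⁻ → Cd, so n(Cd) = 0.6656 / 2 = 0.3328 mol.
m(Cd) = 0.3328 × 112.41 = 37.4 g.

37.4 g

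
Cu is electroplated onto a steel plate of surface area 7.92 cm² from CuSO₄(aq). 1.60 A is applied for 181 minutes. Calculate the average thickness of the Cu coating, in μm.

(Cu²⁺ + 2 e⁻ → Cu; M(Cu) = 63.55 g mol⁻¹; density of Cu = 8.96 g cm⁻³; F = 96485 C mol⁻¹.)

806 μm

Q = I·t = 1.600 × 10860 = 17380 C; n(e⁻) = 0.1801 mol.
n(Cu) = n(e⁻)/2 = 0.09005 mol, so m = 0.09005 × 63.55 = 5.722 g.
Volume = m/ρ = 5.722 / 8.96 = 0.6387 cm³.
Thickness = V/A = 0.6387 / 7.92 = 0.0806 cm = 806 μm.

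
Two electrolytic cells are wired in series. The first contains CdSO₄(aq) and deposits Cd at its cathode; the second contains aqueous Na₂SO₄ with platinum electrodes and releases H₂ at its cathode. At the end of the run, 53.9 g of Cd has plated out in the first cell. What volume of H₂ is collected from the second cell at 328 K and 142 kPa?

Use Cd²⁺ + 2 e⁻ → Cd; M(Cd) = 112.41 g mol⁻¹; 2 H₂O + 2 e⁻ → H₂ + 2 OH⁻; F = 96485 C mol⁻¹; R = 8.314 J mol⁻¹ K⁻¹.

n(Cd) = 53.9 / 112.41 = 0.4795 mol, so n(e⁻) = 2 × 0.4795 = 0.9590 mol.
The cells are in series, so the same 0.9590 mol of electrons passes through the second cell.
2 H₂O + 2 e⁻ → H₂ + 2 OH⁻ — 2 mol e⁻ per mol H₂, so n(H₂) = 0.9590/2 = 0.4795 mol.
V = nRT/P = (0.4795 × 8.314 × 328) / (142 × 10³) = 0.00921 m³ = 9.21 L.

9.21 L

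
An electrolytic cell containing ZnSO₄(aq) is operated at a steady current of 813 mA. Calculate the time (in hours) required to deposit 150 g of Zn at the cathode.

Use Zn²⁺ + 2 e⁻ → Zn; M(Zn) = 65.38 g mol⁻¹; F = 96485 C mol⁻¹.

n(Zn) = m/M = 150 / 65.38 = 2.294 mol.
Each Zn atom requires 2 electrons, so n(e⁻) = 2 × 2.294 = 4.589 mol.
Q = n(e⁻)·F = 4.589 × 96485 = 442700 C.
t = Q/I = 442700 / 0.8130 A = 544600 s = 151 h.

151 h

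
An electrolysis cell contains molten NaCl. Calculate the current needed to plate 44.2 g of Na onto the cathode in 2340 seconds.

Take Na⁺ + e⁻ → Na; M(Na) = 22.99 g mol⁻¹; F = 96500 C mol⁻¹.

n(Na) = 44.2 / 22.99 = 1.923 mol.
n(e⁻) = 1 × 1.923 = 1.923 mol.
Q = n(e⁻)·F = 1.923 × 96500 = 185500 C.
I = Q/t = 185500 / 2340.0 s = 79.3 A.

79.3 A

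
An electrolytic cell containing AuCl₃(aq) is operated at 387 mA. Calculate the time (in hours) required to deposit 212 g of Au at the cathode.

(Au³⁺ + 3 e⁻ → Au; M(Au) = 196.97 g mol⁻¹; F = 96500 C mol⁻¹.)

224 h

n(Au) = m/M = 212 / 196.97 = 1.076 mol.
Each Au atom requires 3 electrons, so n(e⁻) = 3 × 1.076 = 3.229 mol.
Q = n(e⁻)·F = 3.229 × 96500 = 311600 C.
t = Q/I = 311600 / 0.3870 A = 805100 s = 224 h.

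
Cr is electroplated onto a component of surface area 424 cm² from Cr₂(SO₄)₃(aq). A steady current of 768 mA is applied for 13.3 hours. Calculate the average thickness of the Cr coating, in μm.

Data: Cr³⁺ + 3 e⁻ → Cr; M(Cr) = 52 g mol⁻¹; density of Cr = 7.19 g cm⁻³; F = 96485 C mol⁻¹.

Q = I·t = 0.7680 × 47880 = 36770 C; n(e⁻) = 0.3811 mol.
n(Cr) = n(e⁻)/3 = 0.1270 mol, so m = 0.1270 × 52 = 6.606 g.
Volume = m/ρ = 6.606 / 7.19 = 0.9188 cm³.
Thickness = V/A = 0.9188 / 424 = 0.00217 cm = 21.7 μm.

21.7 μm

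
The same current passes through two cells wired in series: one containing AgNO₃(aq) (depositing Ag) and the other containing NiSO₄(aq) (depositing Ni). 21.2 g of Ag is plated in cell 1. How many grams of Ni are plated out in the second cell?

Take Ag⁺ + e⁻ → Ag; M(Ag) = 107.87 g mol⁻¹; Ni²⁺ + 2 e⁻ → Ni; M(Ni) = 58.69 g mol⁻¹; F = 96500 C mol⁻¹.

5.77 g

n(Ag) = 21.2 / 107.87 = 0.1965 mol.
Since Ag⁺ + e⁻ → Ag, n(e⁻) passed = 1 × 0.1965 = 0.1965 mol.
Cells in series carry the same charge, so the same 0.1965 mol of electrons passes through cell 2.
Ni²⁺ + 2 e⁻ → Ni, so n(Ni) = 0.1965 / 2 = 0.09827 mol.
m(Ni) = 0.09827 × 58.69 = 5.77 g.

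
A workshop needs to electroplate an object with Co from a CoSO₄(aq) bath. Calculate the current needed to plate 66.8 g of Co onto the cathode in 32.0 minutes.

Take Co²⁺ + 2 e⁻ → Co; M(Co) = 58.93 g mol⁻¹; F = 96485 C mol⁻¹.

n(Co) = 66.8 / 58.93 = 1.134 mol.
n(e⁻) = 2 × 1.134 = 2.267 mol.
Q = n(e⁻)·F = 2.267 × 96485 = 218700 C.
I = Q/t = 218700 / 1920.0 s = 114 A.

114 A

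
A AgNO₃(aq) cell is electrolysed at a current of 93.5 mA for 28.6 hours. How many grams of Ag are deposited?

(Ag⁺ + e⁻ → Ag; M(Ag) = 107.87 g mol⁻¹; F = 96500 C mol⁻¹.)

10.8 g

Q = I·t = 0.09350 A × 102960 s = 9627 C.
n(e⁻) = Q/F = 9627 / 96500 = 0.09976 mol.
Ag⁺ + e⁻ → Ag, so n(Ag) = n(e⁻)/1 = 0.09976 mol.
m = n·M = 0.09976 × 107.87 = 10.8 g.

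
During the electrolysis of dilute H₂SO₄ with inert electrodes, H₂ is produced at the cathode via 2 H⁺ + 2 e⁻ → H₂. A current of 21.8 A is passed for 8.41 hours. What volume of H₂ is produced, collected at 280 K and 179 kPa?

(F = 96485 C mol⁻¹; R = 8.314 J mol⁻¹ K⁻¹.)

44.5 L

Q = I·t = 21.80 A × 30276 s = 660000 C.
n(e⁻) = Q/F = 660000 / 96485 = 6.841 mol.
2 electrons are transferred per H₂ molecule, so n(H₂) = 6.841 / 2 = 3.420 mol.
V = nRT/P = (3.420 × 8.314 × 280) / (179 × 10³ Pa) = 0.0445 m³ = 44.5 L.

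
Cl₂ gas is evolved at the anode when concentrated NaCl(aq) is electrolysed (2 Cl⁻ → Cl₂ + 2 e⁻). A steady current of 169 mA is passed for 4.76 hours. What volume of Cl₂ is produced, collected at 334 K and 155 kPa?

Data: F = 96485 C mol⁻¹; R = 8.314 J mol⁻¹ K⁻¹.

Q = I·t = 0.1690 A × 17136 s = 2896 C.
n(e⁻) = Q/F = 2896 / 96485 = 0.03001 mol.
2 electrons are transferred per Cl₂ molecule, so n(Cl₂) = 0.03001 / 2 = 0.01501 mol.
V = nRT/P = (0.01501 × 8.314 × 334) / (155 × 10³ Pa) = 2.69 × 10⁻⁴ m³ = 0.269 L.

0.269 L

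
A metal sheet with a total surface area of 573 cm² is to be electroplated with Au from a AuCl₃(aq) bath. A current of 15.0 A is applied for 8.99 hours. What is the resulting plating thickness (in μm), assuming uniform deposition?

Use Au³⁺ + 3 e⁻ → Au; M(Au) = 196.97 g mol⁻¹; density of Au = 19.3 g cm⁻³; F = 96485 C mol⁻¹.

299 μm

Q = I·t = 15.00 × 32364 = 485500 C; n(e⁻) = 5.031 mol.
n(Au) = n(e⁻)/3 = 1.677 mol, so m = 1.677 × 196.97 = 330.3 g.
Volume = m/ρ = 330.3 / 19.3 = 17.12 cm³.
Thickness = V/A = 17.12 / 573 = 0.0299 cm = 299 μm.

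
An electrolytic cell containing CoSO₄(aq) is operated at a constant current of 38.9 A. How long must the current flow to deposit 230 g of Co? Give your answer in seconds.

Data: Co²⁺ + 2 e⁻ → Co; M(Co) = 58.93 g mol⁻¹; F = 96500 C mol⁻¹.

n(Co) = m/M = 230 / 58.93 = 3.903 mol.
Each Co atom requires 2 electrons, so n(e⁻) = 2 × 3.903 = 7.806 mol.
Q = n(e⁻)·F = 7.806 × 96500 = 753300 C.
t = Q/I = 753300 / 38.90 A = 19360 s.

19400 s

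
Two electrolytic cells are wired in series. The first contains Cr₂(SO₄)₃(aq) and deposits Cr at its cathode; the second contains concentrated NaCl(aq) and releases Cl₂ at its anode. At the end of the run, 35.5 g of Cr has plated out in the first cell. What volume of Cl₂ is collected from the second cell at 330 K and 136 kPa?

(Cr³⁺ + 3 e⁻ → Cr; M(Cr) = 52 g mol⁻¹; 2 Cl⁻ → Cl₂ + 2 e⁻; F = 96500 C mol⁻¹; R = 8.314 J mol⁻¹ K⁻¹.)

n(Cr) = 35.5 / 52 = 0.6827 mol, so n(e⁻) = 3 × 0.6827 = 2.048 mol.
The cells are in series, so the same 2.048 mol of electrons passes through the second cell.
2 Cl⁻ → Cl₂ + 2 e⁻ — 2 mol e⁻ per mol Cl₂, so n(Cl₂) = 2.048/2 = 1.024 mol.
V = nRT/P = (1.024 × 8.314 × 330) / (136 × 10³) = 0.0207 m³ = 20.7 L.

20.7 L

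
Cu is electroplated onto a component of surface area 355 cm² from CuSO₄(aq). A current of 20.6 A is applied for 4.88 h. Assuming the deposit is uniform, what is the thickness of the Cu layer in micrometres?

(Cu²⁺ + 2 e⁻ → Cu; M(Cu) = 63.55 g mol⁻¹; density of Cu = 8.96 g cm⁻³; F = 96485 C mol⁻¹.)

375 μm

Q = I·t = 20.60 × 17568 = 361900 C; n(e⁻) = 3.751 mol.
n(Cu) = n(e⁻)/2 = 1.875 mol, so m = 1.875 × 63.55 = 119.2 g.
Volume = m/ρ = 119.2 / 8.96 = 13.30 cm³.
Thickness = V/A = 13.30 / 355 = 0.0375 cm = 375 μm.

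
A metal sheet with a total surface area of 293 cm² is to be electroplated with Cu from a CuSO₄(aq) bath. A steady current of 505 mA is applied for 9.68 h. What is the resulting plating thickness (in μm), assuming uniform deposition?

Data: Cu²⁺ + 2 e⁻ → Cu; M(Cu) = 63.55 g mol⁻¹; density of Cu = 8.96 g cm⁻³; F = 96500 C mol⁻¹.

Q = I·t = 0.5050 × 34848 = 17600 C; n(e⁻) = 0.1824 mol.
n(Cu) = n(e⁻)/2 = 0.09118 mol, so m = 0.09118 × 63.55 = 5.795 g.
Volume = m/ρ = 5.795 / 8.96 = 0.6467 cm³.
Thickness = V/A = 0.6467 / 293 = 0.00221 cm = 22.1 μm.

22.1 μm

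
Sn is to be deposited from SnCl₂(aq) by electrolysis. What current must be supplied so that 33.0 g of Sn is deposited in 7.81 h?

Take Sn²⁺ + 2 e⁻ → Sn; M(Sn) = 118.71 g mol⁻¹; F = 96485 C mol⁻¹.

n(Sn) = 33.0 / 118.71 = 0.2780 mol.
n(e⁻) = 2 × 0.2780 = 0.5560 mol.
Q = n(e⁻)·F = 0.5560 × 96485 = 53640 C.
I = Q/t = 53640 / 28116 s = 1.91 A.

1.91 A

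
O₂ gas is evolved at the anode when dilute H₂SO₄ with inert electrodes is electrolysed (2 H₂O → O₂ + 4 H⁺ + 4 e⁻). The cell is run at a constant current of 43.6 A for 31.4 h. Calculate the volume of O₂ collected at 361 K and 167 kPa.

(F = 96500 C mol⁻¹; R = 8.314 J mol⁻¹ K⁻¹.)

229 L

Q = I·t = 43.60 A × 113040 s = 4929000 C.
n(e⁻) = Q/F = 4929000 / 96500 = 51.07 mol.
4 electrons are transferred per O₂ molecule, so n(O₂) = 51.07 / 4 = 12.77 mol.
V = nRT/P = (12.77 × 8.314 × 361) / (167 × 10³ Pa) = 0.229 m³ = 229 L.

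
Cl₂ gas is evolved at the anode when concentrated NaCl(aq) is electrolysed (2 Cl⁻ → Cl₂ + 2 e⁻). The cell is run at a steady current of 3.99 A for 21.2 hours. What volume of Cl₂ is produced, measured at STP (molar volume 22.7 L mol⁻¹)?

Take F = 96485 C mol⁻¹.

35.8 L

Q = I·t = 3.990 A × 76320 s = 304500 C.
n(e⁻) = Q/F = 304500 / 96485 = 3.156 mol.
2 electrons are transferred per Cl₂ molecule, so n(Cl₂) = 3.156 / 2 = 1.578 mol.
V = n × V_m = 1.578 × 22.7 = 35.8 L.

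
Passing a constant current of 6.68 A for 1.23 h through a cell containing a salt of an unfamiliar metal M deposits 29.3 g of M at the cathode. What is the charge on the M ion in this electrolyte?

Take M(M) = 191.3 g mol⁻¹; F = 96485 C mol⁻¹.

+2

Q = I·t = 6.680 A × 4428.0 s = 29580 C, so n(e⁻) = 29580/96485 = 0.3066 mol.
n(M) deposited = 29.3 / 191.3 = 0.1532 mol.
Electrons per atom = n(e⁻)/n(M) = 0.3066 / 0.1532 = 2.00 ≈ 2, so the ion is M²⁺.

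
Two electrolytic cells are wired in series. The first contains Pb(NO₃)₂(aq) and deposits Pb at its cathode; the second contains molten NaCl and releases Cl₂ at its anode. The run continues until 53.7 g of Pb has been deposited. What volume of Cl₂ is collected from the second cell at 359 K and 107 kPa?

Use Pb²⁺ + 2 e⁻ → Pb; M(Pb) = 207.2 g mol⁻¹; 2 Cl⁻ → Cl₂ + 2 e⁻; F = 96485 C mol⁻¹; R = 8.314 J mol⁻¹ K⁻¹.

7.23 L

n(Pb) = 53.7 / 207.2 = 0.2592 mol, so n(e⁻) = 2 × 0.2592 = 0.5183 mol.
The cells are in series, so the same 0.5183 mol of electrons passes through the second cell.
2 Cl⁻ → Cl₂ + 2 e⁻ — 2 mol e⁻ per mol Cl₂, so n(Cl₂) = 0.5183/2 = 0.2592 mol.
V = nRT/P = (0.2592 × 8.314 × 359) / (107 × 10³) = 0.00723 m³ = 7.23 L.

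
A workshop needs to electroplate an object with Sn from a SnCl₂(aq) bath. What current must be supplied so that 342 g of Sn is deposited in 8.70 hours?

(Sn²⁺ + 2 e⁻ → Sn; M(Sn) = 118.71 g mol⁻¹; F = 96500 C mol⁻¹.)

n(Sn) = 342 / 118.71 = 2.881 mol.
n(e⁻) = 2 × 2.881 = 5.762 mol.
Q = n(e⁻)·F = 5.762 × 96500 = 556000 C.
I = Q/t = 556000 / 31320 s = 17.8 A.

17.8 A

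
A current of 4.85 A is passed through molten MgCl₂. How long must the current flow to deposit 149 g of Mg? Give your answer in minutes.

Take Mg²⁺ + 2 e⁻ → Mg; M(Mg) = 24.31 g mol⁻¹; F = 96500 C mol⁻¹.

n(Mg) = m/M = 149 / 24.31 = 6.129 mol.
Each Mg atom requires 2 electrons, so n(e⁻) = 2 × 6.129 = 12.26 mol.
Q = n(e⁻)·F = 12.26 × 96500 = 1183000 C.
t = Q/I = 1183000 / 4.850 A = 243900 s = 4070 min.

4070 min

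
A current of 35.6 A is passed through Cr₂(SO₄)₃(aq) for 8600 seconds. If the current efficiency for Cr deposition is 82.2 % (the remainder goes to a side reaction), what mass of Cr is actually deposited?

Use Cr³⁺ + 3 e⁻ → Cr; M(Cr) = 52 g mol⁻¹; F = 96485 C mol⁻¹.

Q = I·t = 35.60 × 8600.0 = 306200 C.
n(e⁻) = 306200/96485 = 3.173 mol; theoretically n(Cr) = 3.173/3 = 1.058 mol, m_theo = 55.00 g.
At 82.2 % efficiency, m_actual = 0.822 × 55.00 = 45.2 g.

45.2 g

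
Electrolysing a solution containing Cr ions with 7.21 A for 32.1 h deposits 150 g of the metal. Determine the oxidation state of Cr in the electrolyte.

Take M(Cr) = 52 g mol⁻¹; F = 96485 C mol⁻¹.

Q = I·t = 7.210 A × 115560 s = 833200 C, so n(e⁻) = 833200/96485 = 8.635 mol.
n(Cr) deposited = 150 / 52 = 2.885 mol.
Electrons per atom = n(e⁻)/n(Cr) = 8.635 / 2.885 = 2.99 ≈ 3, so the ion is Cr³⁺.

+3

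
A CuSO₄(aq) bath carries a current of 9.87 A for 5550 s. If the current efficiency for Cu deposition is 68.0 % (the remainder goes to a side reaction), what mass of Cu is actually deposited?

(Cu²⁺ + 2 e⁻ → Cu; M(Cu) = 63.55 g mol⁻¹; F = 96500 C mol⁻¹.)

Q = I·t = 9.870 × 5550.0 = 54780 C.
n(e⁻) = 54780/96500 = 0.5677 mol; theoretically n(Cu) = 0.5677/2 = 0.2838 mol, m_theo = 18.04 g.
At 68.0 % efficiency, m_actual = 0.680 × 18.04 = 12.3 g.

12.3 g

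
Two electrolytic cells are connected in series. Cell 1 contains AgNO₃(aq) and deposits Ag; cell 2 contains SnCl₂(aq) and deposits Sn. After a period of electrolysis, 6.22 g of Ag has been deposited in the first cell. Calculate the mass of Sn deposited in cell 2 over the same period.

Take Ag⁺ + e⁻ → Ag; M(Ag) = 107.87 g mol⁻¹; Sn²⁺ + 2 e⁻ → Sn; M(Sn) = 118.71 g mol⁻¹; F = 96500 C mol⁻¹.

3.42 g

n(Ag) = 6.22 / 107.87 = 0.05766 mol.
Since Ag⁺ + e⁻ → Ag, n(e⁻) passed = 1 × 0.05766 = 0.05766 mol.
Cells in series carry the same charge, so the same 0.05766 mol of electrons passes through cell 2.
Sn²⁺ + 2 e⁻ → Sn, so n(Sn) = 0.05766 / 2 = 0.02883 mol.
m(Sn) = 0.02883 × 118.71 = 3.42 g.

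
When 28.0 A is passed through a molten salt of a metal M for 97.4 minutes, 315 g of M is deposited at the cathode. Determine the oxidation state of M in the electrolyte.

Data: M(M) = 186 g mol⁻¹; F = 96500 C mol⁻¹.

Q = I·t = 28.00 A × 5844.0 s = 163600 C, so n(e⁻) = 163600/96500 = 1.696 mol.
n(M) deposited = 315 / 186 = 1.694 mol.
Electrons per atom = n(e⁻)/n(M) = 1.696 / 1.694 = 1.00 ≈ 1, so the ion is M⁺.

+1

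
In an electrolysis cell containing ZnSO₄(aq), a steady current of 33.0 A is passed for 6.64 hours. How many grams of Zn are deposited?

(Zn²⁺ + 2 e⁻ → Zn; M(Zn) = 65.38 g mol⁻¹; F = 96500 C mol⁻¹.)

267 g

Q = I·t = 33.00 A × 23904 s = 788800 C.
n(e⁻) = Q/F = 788800 / 96500 = 8.174 mol.
Zn²⁺ + 2 e⁻ → Zn, so n(Zn) = n(e⁻)/2 = 4.087 mol.
m = n·M = 4.087 × 65.38 = 267 g.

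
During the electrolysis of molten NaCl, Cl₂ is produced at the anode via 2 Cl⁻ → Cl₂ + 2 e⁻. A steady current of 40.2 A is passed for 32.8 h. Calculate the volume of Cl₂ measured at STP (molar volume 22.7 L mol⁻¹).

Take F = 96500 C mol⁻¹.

558 L

Q = I·t = 40.20 A × 118080 s = 4747000 C.
n(e⁻) = Q/F = 4747000 / 96500 = 49.19 mol.
2 electrons are transferred per Cl₂ molecule, so n(Cl₂) = 49.19 / 2 = 24.59 mol.
V = n × V_m = 24.59 × 22.7 = 558 L.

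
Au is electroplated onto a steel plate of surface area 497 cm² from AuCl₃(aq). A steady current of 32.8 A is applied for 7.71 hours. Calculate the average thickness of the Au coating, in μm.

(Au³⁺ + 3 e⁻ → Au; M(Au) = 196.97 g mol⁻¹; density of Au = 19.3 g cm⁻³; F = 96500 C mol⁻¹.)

Q = I·t = 32.80 × 27756 = 910400 C; n(e⁻) = 9.434 mol.
n(Au) = n(e⁻)/3 = 3.145 mol, so m = 3.145 × 196.97 = 619.4 g.
Volume = m/ρ = 619.4 / 19.3 = 32.09 cm³.
Thickness = V/A = 32.09 / 497 = 0.0646 cm = 646 μm.

646 μm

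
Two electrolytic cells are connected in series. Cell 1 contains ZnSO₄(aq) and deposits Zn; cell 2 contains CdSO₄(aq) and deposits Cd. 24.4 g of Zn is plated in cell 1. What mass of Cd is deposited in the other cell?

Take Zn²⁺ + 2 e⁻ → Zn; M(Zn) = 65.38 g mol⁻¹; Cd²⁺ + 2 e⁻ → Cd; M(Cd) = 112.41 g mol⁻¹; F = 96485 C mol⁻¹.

n(Zn) = 24.4 / 65.38 = 0.3732 mol.
Since Zn²⁺ + 2 e⁻ → Zn, n(e⁻) passed = 2 × 0.3732 = 0.7464 mol.
Cells in series carry the same charge, so the same 0.7464 mol of electrons passes through cell 2.
Cd²⁺ + 2 e⁻ → Cd, so n(Cd) = 0.7464 / 2 = 0.3732 mol.
m(Cd) = 0.3732 × 112.41 = 42.0 g.

42.0 g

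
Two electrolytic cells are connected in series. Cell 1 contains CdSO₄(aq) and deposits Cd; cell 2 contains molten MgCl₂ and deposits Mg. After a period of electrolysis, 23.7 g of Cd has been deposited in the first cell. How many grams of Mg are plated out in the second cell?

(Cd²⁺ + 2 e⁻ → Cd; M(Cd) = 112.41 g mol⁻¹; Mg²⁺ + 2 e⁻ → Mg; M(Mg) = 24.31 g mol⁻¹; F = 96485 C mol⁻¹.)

5.13 g

n(Cd) = 23.7 / 112.41 = 0.2108 mol.
Since Cd²⁺ + 2 e⁻ → Cd, n(e⁻) passed = 2 × 0.2108 = 0.4217 mol.
Cells in series carry the same charge, so the same 0.4217 mol of electrons passes through cell 2.
Mg²⁺ + 2 e⁻ → Mg, so n(Mg) = 0.4217 / 2 = 0.2108 mol.
m(Mg) = 0.2108 × 24.31 = 5.13 g.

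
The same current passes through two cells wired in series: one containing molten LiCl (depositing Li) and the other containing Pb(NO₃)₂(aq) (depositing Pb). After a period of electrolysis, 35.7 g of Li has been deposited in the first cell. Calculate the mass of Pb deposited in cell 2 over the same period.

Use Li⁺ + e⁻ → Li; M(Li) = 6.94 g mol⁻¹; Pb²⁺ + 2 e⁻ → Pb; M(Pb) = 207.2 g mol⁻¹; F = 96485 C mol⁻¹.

533 g

n(Li) = 35.7 / 6.94 = 5.144 mol.
Since Li⁺ + e⁻ → Li, n(e⁻) passed = 1 × 5.144 = 5.144 mol.
Cells in series carry the same charge, so the same 5.144 mol of electrons passes through cell 2.
Pb²⁺ + 2 e⁻ → Pb, so n(Pb) = 5.144 / 2 = 2.572 mol.
m(Pb) = 2.572 × 207.2 = 533 g.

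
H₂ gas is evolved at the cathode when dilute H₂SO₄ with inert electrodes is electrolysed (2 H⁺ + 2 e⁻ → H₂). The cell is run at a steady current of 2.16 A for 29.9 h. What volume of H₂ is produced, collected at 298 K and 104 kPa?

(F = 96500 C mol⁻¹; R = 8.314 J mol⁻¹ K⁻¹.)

28.7 L

Q = I·t = 2.160 A × 107640 s = 232500 C.
n(e⁻) = Q/F = 232500 / 96500 = 2.409 mol.
2 electrons are transferred per H₂ molecule, so n(H₂) = 2.409 / 2 = 1.205 mol.
V = nRT/P = (1.205 × 8.314 × 298) / (104 × 10³ Pa) = 0.0287 m³ = 28.7 L.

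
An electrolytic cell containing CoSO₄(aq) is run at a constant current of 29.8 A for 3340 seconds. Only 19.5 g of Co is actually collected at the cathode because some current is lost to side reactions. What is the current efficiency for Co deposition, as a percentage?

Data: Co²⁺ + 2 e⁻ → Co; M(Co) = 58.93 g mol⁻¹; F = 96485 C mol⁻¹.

Q = I·t = 29.80 × 3340.0 = 99530 C; n(e⁻) = 99530/96485 = 1.032 mol.
Theoretical n(Co) = n(e⁻)/2 = 0.5158 mol, i.e. m_theo = 0.5158 × 58.93 = 30.40 g.
Efficiency = m_actual / m_theo = 19.5 / 30.40 = 64.2 %.

64.2 %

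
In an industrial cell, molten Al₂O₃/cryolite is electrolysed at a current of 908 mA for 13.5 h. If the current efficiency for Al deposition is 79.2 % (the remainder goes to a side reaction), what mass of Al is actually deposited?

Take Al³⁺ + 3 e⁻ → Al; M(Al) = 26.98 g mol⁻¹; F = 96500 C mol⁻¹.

Q = I·t = 0.9080 × 48600 = 44130 C.
n(e⁻) = 44130/96500 = 0.4573 mol; theoretically n(Al) = 0.4573/3 = 0.1524 mol, m_theo = 4.113 g.
At 79.2 % efficiency, m_actual = 0.792 × 4.113 = 3.26 g.

3.26 g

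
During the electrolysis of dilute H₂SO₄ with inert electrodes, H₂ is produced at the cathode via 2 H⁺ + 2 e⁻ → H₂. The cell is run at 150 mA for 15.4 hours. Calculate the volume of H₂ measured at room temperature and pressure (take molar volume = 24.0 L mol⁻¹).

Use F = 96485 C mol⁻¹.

Q = I·t = 0.1500 A × 55440 s = 8316 C.
n(e⁻) = Q/F = 8316 / 96485 = 0.08619 mol.
2 electrons are transferred per H₂ molecule, so n(H₂) = 0.08619 / 2 = 0.04309 mol.
V = n × V_m = 0.04309 × 24.0 = 1.03 L.

1.03 L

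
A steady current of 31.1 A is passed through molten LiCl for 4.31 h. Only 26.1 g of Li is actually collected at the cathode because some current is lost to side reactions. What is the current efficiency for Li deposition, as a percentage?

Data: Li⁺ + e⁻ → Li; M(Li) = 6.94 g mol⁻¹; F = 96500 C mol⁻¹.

Q = I·t = 31.10 × 15516 = 482500 C; n(e⁻) = 482500/96500 = 5.000 mol.
Theoretical n(Li) = n(e⁻)/1 = 5.000 mol, i.e. m_theo = 5.000 × 6.94 = 34.70 g.
Efficiency = m_actual / m_theo = 26.1 / 34.70 = 75.2 %.

75.2 %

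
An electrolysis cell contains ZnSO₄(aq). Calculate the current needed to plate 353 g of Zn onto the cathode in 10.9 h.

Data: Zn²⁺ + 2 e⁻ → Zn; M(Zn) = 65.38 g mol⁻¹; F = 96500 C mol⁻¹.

26.6 A

n(Zn) = 353 / 65.38 = 5.399 mol.
n(e⁻) = 2 × 5.399 = 10.80 mol.
Q = n(e⁻)·F = 10.80 × 96500 = 1042000 C.
I = Q/t = 1042000 / 39240 s = 26.6 A.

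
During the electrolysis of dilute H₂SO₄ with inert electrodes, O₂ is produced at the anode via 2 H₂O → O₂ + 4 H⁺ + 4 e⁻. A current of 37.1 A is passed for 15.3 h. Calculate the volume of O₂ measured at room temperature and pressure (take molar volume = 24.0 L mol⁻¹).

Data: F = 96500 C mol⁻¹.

127 L

Q = I·t = 37.10 A × 55080 s = 2043000 C.
n(e⁻) = Q/F = 2043000 / 96500 = 21.18 mol.
4 electrons are transferred per O₂ molecule, so n(O₂) = 21.18 / 4 = 5.294 mol.
V = n × V_m = 5.294 × 24.0 = 127 L.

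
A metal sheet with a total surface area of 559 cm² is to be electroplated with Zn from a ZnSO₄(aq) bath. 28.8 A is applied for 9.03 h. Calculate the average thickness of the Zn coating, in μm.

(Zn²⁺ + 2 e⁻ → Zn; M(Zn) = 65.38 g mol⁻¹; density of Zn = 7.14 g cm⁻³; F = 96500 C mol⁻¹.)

795 μm

Q = I·t = 28.80 × 32508 = 936200 C; n(e⁻) = 9.702 mol.
n(Zn) = n(e⁻)/2 = 4.851 mol, so m = 4.851 × 65.38 = 317.2 g.
Volume = m/ρ = 317.2 / 7.14 = 44.42 cm³.
Thickness = V/A = 44.42 / 559 = 0.0795 cm = 795 μm.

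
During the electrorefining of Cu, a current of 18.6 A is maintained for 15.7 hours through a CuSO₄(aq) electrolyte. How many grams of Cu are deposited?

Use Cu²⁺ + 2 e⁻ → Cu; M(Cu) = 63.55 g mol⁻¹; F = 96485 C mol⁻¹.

346 g

Q = I·t = 18.60 A × 56520 s = 1051000 C.
n(e⁻) = Q/F = 1051000 / 96485 = 10.90 mol.
Cu²⁺ + 2 e⁻ → Cu, so n(Cu) = n(e⁻)/2 = 5.448 mol.
m = n·M = 5.448 × 63.55 = 346 g.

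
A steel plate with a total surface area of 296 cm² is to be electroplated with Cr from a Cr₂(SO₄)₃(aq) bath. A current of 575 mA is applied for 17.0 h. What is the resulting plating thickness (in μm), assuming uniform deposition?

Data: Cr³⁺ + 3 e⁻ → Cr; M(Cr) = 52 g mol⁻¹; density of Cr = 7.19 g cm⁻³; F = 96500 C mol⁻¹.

29.7 μm

Q = I·t = 0.5750 × 61200 = 35190 C; n(e⁻) = 0.3647 mol.
n(Cr) = n(e⁻)/3 = 0.1216 mol, so m = 0.1216 × 52 = 6.321 g.
Volume = m/ρ = 6.321 / 7.19 = 0.8791 cm³.
Thickness = V/A = 0.8791 / 296 = 0.00297 cm = 29.7 μm.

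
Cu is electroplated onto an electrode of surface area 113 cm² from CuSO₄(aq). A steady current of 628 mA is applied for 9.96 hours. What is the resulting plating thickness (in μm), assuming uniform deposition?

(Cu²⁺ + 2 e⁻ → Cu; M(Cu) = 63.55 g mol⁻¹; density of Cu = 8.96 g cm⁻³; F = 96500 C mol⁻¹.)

73.2 μm

Q = I·t = 0.6280 × 35856 = 22520 C; n(e⁻) = 0.2333 mol.
n(Cu) = n(e⁻)/2 = 0.1167 mol, so m = 0.1167 × 63.55 = 7.414 g.
Volume = m/ρ = 7.414 / 8.96 = 0.8275 cm³.
Thickness = V/A = 0.8275 / 113 = 0.00732 cm = 73.2 μm.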